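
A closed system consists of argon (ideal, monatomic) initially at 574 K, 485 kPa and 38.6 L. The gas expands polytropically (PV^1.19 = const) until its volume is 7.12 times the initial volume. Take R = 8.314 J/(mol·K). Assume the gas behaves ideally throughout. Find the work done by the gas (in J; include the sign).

30700 J

n = P₁V₁/(RT₁) = 485×38.6/(8.314×574) = 3.92 mol.
Polytropic n=1.19: T₂ = T₁(V₁/V₂)^(n−1) = 574×(0.140)^0.19 = 395 K; P₂ = P₁(V₁/V₂)^n = 46.9 kPa.
W = (P₁V₁−P₂V₂)/(n−1) = (485×38.6−46.9×275)/0.19 = 30700 J.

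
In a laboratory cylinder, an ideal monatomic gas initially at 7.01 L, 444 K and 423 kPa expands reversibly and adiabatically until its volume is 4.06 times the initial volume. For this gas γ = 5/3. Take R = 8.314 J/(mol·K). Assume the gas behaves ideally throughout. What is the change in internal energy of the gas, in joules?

-2700 J

n = P₁V₁/(RT₁) = 423×7.01/(8.314×444) = 0.803 mol.
Adiabatic: TV^(γ−1) = const ⇒ T₂ = 444×(0.246)^0.667 = 174 K; PV^γ = const ⇒ P₂ = 40.9 kPa.
For an ideal gas ΔU = nCvΔT with Cv = (3/2)R = 12.5 J/(mol·K).
ΔU = 0.803×12.5×(174−444) = -2700 J.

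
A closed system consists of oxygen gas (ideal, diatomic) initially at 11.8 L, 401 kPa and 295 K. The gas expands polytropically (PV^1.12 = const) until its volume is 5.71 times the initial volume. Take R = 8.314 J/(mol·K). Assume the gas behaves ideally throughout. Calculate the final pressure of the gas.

Polytropic n=1.12: T₂ = T₁(V₁/V₂)^(n−1) = 295×(0.175)^0.12 = 239 K; P₂ = P₁(V₁/V₂)^n = 57.0 kPa.

57.0 kPa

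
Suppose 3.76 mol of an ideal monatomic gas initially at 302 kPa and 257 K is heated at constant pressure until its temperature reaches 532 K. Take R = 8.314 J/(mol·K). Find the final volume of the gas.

55.1 L

V₁ = nRT₁/P₁ = 3.76×8.314×257/302 = 26.6 L.
Isobaric: P stays 302 kPa; V/T = const ⇒ T₂ = 532 K, V₂ = 55.1 L.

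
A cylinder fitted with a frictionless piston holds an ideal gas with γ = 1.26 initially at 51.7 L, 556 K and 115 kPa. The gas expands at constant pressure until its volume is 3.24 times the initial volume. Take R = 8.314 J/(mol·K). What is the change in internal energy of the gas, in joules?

n = P₁V₁/(RT₁) = 115×51.7/(8.314×556) = 1.29 mol.
Isobaric: P stays 115 kPa; V/T = const ⇒ T₂ = 1800 K, V₂ = 168 L.
For an ideal gas ΔU = nCvΔT with Cv = R/(γ−1) = 32.0 J/(mol·K).
ΔU = 1.29×32.0×(1800−556) = 51200 J.

51200 J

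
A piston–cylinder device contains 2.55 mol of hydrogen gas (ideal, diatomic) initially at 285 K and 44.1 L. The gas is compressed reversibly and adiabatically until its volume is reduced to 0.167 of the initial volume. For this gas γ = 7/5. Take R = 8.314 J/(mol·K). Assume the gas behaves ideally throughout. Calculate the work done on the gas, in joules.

P₁ = nRT₁/V₁ = 2.55×8.314×285/44.1 = 137 kPa.
Adiabatic: TV^(γ−1) = const ⇒ T₂ = 285×(5.99)^0.400 = 583 K; PV^γ = const ⇒ P₂ = 1680 kPa.
ΔU = nCvΔT = 2.55×20.8×(583−285) = 15800 J.
Q = 0 for an adiabatic process, so W = −ΔU = -15800 J.
Work done on the gas = −W_by = 15800 J.

15800 J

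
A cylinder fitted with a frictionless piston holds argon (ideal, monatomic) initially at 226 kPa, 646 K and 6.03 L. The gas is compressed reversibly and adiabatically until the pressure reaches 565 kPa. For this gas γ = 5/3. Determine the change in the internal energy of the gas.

n = P₁V₁/(RT₁) = 226×6.03/(8.314×646) = 0.254 mol.
Adiabatic: T₂/T₁ = (P₂/P₁)^((γ−1)/γ) ⇒ T₂ = 646×(2.50)^0.400 = 932 K; V₂ = 3.48 L.
For an ideal gas ΔU = nCvΔT with Cv = (3/2)R = 12.5 J/(mol·K).
ΔU = 0.254×12.5×(932−646) = 905 J.

905 J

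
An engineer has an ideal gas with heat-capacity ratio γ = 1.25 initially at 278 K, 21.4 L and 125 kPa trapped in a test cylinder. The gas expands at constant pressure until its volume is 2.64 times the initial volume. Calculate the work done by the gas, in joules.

n = P₁V₁/(RT₁) = 125×21.4/(8.314×278) = 1.16 mol.
Isobaric: P stays 125 kPa; V/T = const ⇒ T₂ = 734 K, V₂ = 56.5 L.
W = PΔV = 125×(56.5−21.4) kPa·L = 4390 J.

4390 J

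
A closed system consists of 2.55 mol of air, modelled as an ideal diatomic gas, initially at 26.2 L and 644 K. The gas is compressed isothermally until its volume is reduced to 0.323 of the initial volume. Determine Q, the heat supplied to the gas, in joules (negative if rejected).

P₁ = nRT₁/V₁ = 2.55×8.314×644/26.2 = 521 kPa.
Isothermal: T stays 644 K; PV = const ⇒ V₂ = 8.46 L, P₂ = 1610 kPa.
ΔU = 0 (ideal gas, T constant).
W = nRT ln(V₂/V₁) = 2.55×8.314×644×ln(0.323) = -15400 J.
Q = ΔU + W = -15400 J.

-15400 J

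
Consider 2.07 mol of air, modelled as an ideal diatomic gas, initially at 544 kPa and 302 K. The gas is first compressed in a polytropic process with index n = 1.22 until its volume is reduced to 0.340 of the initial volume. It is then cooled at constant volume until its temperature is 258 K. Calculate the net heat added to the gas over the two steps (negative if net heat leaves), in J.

V₁ = nRT₁/P₁ = 2.07×8.314×302/544 = 9.55 L.
Step 1 — Polytropic n=1.22: T₂ = T₁(V₁/V₂)^(n−1) = 302×(2.94)^0.22 = 383 K; P₂ = P₁(V₁/V₂)^n = 2030 kPa.
W = (P₁V₁−P₂V₂)/(n−1) = (544×9.55−2030×3.25)/0.22 = -6330 J.
ΔU = nCvΔT = 2.07×20.8×(383−302) = 3480 J.
Q = ΔU + W = -2850 J.
State after step 1: P = 2030 kPa, V = 3.25 L, T = 383 K.
Step 2 — Isochoric: V stays 3.25 L; P/T = const ⇒ T₂ = 258 K, P₂ = 1370 kPa.
W = 0 (no volume change).
ΔU = nCvΔT = 2.07×20.8×(258−383) = -5370 J.
Q = ΔU = -5370 J.
Net over both steps: W = -6330 J, Q = -8220 J, ΔU = -1890 J.

-8220 J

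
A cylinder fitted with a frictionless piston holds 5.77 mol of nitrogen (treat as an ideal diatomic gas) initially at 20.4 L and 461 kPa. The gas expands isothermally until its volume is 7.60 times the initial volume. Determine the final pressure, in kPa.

T₁ = P₁V₁/(nR) = 461×20.4/(5.77×8.314) = 196 K.
Isothermal: T stays 196 K; PV = const ⇒ V₂ = 155 L, P₂ = 60.7 kPa.

60.7 kPa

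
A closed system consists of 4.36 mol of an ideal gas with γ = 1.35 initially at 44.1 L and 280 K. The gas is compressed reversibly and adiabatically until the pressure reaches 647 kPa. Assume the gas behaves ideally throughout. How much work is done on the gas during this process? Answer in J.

8910 J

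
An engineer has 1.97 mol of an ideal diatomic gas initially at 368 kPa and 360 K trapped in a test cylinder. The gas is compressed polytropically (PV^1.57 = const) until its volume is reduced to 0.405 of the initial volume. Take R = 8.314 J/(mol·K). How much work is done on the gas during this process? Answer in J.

V₁ = nRT₁/P₁ = 1.97×8.314×360/368 = 16.0 L.
Polytropic n=1.57: T₂ = T₁(V₁/V₂)^(n−1) = 360×(2.47)^0.57 = 603 K; P₂ = P₁(V₁/V₂)^n = 1520 kPa.
W = (P₁V₁−P₂V₂)/(n−1) = (368×16.0−1520×6.49)/0.57 = -6970 J.
Work done on the gas = −W_by = 6970 J.

6970 J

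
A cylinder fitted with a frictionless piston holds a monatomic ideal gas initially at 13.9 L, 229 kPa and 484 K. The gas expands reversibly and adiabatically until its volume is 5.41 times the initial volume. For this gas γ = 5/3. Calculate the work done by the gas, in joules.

n = P₁V₁/(RT₁) = 229×13.9/(8.314×484) = 0.791 mol.
Adiabatic: TV^(γ−1) = const ⇒ T₂ = 484×(0.185)^0.667 = 157 K; PV^γ = const ⇒ P₂ = 13.7 kPa.
ΔU = nCvΔT = 0.791×12.5×(157−484) = -3230 J.
Q = 0 for an adiabatic process, so W = −ΔU = 3230 J.

3230 J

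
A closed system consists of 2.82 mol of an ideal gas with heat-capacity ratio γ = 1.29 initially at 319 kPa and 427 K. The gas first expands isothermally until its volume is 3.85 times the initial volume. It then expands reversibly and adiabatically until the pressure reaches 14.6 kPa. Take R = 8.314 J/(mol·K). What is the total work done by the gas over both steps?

24700 J

V₁ = nRT₁/P₁ = 2.82×8.314×427/319 = 31.4 L.
Step 1 — Isothermal: T stays 427 K; PV = const ⇒ V₂ = 121 L, P₂ = 82.9 kPa.
ΔU = 0 (ideal gas, T constant).
W = nRT ln(V₂/V₁) = 2.82×8.314×427×ln(3.85) = 13500 J.
Q = ΔU + W = 13500 J.
State after step 1: P = 82.9 kPa, V = 121 L, T = 427 K.
Step 2 — Adiabatic: T₂/T₁ = (P₂/P₁)^((γ−1)/γ) ⇒ T₂ = 427×(0.176)^0.225 = 289 K; V₂ = 464 L.
ΔU = nCvΔT = 2.82×28.7×(289−427) = -11200 J.
Q = 0 for an adiabatic process, so W = −ΔU = 11200 J.
Net over both steps: W = 24700 J, Q = 13500 J, ΔU = -11200 J.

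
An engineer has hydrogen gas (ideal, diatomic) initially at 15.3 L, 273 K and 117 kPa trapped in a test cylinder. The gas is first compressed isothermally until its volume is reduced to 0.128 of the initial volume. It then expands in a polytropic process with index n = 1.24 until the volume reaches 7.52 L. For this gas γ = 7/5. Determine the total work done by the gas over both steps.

n = P₁V₁/(RT₁) = 117×15.3/(8.314×273) = 0.789 mol.
Step 1 — Isothermal: T stays 273 K; PV = const ⇒ V₂ = 1.96 L, P₂ = 914 kPa.
ΔU = 0 (ideal gas, T constant).
W = nRT ln(V₂/V₁) = 0.789×8.314×273×ln(0.128) = -3680 J.
Q = ΔU + W = -3680 J.
State after step 1: P = 914 kPa, V = 1.96 L, T = 273 K.
Step 2 — Polytropic n=1.24: T₂ = T₁(V₁/V₂)^(n−1) = 273×(0.260)^0.24 = 198 K; P₂ = P₁(V₁/V₂)^n = 172 kPa.
W = (P₁V₁−P₂V₂)/(n−1) = (914×1.96−172×7.52)/0.24 = 2060 J.
ΔU = nCvΔT = 0.789×20.8×(198−273) = -1230 J.
Q = ΔU + W = 823 J.
Net over both steps: W = -1620 J, Q = -2860 J, ΔU = -1230 J.

-1620 J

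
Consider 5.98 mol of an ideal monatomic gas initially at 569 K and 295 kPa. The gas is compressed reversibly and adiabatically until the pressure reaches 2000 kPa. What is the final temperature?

V₁ = nRT₁/P₁ = 5.98×8.314×569/295 = 95.9 L.
Adiabatic: T₂/T₁ = (P₂/P₁)^((γ−1)/γ) ⇒ T₂ = 569×(6.78)^0.400 = 1220 K; V₂ = 30.4 L.

1220 K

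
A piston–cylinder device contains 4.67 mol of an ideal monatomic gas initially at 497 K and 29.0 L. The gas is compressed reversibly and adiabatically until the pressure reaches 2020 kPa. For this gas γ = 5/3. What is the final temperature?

775 K

P₁ = nRT₁/V₁ = 4.67×8.314×497/29.0 = 665 kPa.
Adiabatic: T₂/T₁ = (P₂/P₁)^((γ−1)/γ) ⇒ T₂ = 497×(3.04)^0.400 = 775 K; V₂ = 14.9 L.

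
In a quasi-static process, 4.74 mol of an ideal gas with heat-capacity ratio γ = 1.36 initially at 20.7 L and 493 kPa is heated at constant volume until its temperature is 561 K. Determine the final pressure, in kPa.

T₁ = P₁V₁/(nR) = 493×20.7/(4.74×8.314) = 259 K.
Isochoric: V stays 20.7 L; P/T = const ⇒ T₂ = 561 K, P₂ = 1070 kPa.

1070 kPa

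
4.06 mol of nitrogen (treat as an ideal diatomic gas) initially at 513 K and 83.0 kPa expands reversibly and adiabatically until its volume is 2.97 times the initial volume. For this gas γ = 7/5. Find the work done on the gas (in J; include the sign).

V₁ = nRT₁/P₁ = 4.06×8.314×513/83.0 = 209 L.
Adiabatic: TV^(γ−1) = const ⇒ T₂ = 513×(0.337)^0.400 = 332 K; PV^γ = const ⇒ P₂ = 18.1 kPa.
ΔU = nCvΔT = 4.06×20.8×(332−513) = -15300 J.
Q = 0 for an adiabatic process, so W = −ΔU = 15300 J.
Work done on the gas = −W_by = -15300 J.

-15300 J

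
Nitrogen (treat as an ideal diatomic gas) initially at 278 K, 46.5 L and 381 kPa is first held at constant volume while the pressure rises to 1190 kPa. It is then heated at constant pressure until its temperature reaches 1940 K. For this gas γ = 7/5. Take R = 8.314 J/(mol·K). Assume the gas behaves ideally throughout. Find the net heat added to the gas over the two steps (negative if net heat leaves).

333000 J

n = P₁V₁/(RT₁) = 381×46.5/(8.314×278) = 7.67 mol.
Step 1 — Isochoric: V stays 46.5 L; P/T = const ⇒ T₂ = 868 K, P₂ = 1190 kPa.
W = 0 (no volume change).
ΔU = nCvΔT = 7.67×20.8×(868−278) = 94000 J.
Q = ΔU = 94000 J.
State after step 1: P = 1190 kPa, V = 46.5 L, T = 868 K.
Step 2 — Isobaric: P stays 1190 kPa; V/T = const ⇒ T₂ = 1940 K, V₂ = 104 L.
W = PΔV = 1190×(104−46.5) kPa·L = 68300 J.
ΔU = nCvΔT = 7.67×20.8×(1940−868) = 171000 J.
Q = ΔU + W = nCpΔT = 239000 J.
Net over both steps: W = 68300 J, Q = 333000 J, ΔU = 265000 J.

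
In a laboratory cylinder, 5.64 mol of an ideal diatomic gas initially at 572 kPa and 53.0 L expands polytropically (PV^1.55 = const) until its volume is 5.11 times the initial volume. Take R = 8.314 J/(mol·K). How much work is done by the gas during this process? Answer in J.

T₁ = P₁V₁/(nR) = 572×53.0/(5.64×8.314) = 647 K.
Polytropic n=1.55: T₂ = T₁(V₁/V₂)^(n−1) = 647×(0.196)^0.55 = 264 K; P₂ = P₁(V₁/V₂)^n = 45.6 kPa.
W = (P₁V₁−P₂V₂)/(n−1) = (572×53.0−45.6×271)/0.55 = 32600 J.

32600 J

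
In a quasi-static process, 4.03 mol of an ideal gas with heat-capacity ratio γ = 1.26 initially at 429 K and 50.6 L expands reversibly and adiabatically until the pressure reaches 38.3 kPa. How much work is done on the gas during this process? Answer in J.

-18700 J

P₁ = nRT₁/V₁ = 4.03×8.314×429/50.6 = 284 kPa.
Adiabatic: T₂/T₁ = (P₂/P₁)^((γ−1)/γ) ⇒ T₂ = 429×(0.135)^0.206 = 284 K; V₂ = 248 L.
ΔU = nCvΔT = 4.03×32.0×(284−429) = -18700 J.
Q = 0 for an adiabatic process, so W = −ΔU = 18700 J.
Work done on the gas = −W_by = -18700 J.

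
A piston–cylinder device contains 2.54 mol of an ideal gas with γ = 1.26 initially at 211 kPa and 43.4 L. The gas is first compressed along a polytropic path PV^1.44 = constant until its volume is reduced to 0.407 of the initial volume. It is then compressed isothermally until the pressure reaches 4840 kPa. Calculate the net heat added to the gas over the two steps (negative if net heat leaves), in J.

-18000 J

T₁ = P₁V₁/(nR) = 211×43.4/(2.54×8.314) = 434 K.
Step 1 — Polytropic n=1.44: T₂ = T₁(V₁/V₂)^(n−1) = 434×(2.46)^0.44 = 644 K; P₂ = P₁(V₁/V₂)^n = 770 kPa.
W = (P₁V₁−P₂V₂)/(n−1) = (211×43.4−770×17.7)/0.44 = -10100 J.
ΔU = nCvΔT = 2.54×32.0×(644−434) = 17100 J.
Q = ΔU + W = 6990 J.
State after step 1: P = 770 kPa, V = 17.7 L, T = 644 K.
Step 2 — Isothermal: T stays 644 K; PV = const ⇒ V₂ = 2.81 L, P₂ = 4840 kPa.
ΔU = 0 (ideal gas, T constant).
W = nRT ln(V₂/V₁) = 2.54×8.314×644×ln(0.159) = -25000 J.
Q = ΔU + W = -25000 J.
Net over both steps: W = -35100 J, Q = -18000 J, ΔU = 17100 J.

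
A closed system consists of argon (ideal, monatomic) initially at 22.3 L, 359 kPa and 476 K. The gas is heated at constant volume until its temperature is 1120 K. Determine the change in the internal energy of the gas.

16200 J

n = P₁V₁/(RT₁) = 359×22.3/(8.314×476) = 2.02 mol.
Isochoric: V stays 22.3 L; P/T = const ⇒ T₂ = 1120 K, P₂ = 845 kPa.
For an ideal gas ΔU = nCvΔT with Cv = (3/2)R = 12.5 J/(mol·K).
ΔU = 2.02×12.5×(1120−476) = 16200 J.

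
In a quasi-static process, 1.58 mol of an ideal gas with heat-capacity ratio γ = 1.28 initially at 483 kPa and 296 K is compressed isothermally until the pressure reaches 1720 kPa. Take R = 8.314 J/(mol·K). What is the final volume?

V₁ = nRT₁/P₁ = 1.58×8.314×296/483 = 8.05 L.
Isothermal: T stays 296 K; PV = const ⇒ V₂ = 2.26 L, P₂ = 1720 kPa.

2.26 L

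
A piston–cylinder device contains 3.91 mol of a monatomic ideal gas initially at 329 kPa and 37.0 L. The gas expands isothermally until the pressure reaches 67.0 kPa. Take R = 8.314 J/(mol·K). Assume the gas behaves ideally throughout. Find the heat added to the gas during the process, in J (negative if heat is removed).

19400 J

T₁ = P₁V₁/(nR) = 329×37.0/(3.91×8.314) = 374 K.
Isothermal: T stays 374 K; PV = const ⇒ V₂ = 182 L, P₂ = 67.0 kPa.
ΔU = 0 (ideal gas, T constant).
W = nRT ln(V₂/V₁) = 3.91×8.314×374×ln(4.91) = 19400 J.
Q = ΔU + W = 19400 J.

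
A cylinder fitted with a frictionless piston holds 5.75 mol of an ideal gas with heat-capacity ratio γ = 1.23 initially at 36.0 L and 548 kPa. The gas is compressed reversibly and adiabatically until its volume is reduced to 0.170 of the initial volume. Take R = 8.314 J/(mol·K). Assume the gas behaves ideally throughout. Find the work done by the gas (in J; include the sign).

T₁ = P₁V₁/(nR) = 548×36.0/(5.75×8.314) = 413 K.
Adiabatic: TV^(γ−1) = const ⇒ T₂ = 413×(5.88)^0.230 = 620 K; PV^γ = const ⇒ P₂ = 4850 kPa.
ΔU = nCvΔT = 5.75×36.1×(620−413) = 43200 J.
Q = 0 for an adiabatic process, so W = −ΔU = -43200 J.

-43200 J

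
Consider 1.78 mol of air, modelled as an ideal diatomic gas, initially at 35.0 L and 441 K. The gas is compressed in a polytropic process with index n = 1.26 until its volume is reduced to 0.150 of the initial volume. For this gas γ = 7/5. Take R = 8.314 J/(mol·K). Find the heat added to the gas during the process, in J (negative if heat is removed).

P₁ = nRT₁/V₁ = 1.78×8.314×441/35.0 = 186 kPa.
Polytropic n=1.26: T₂ = T₁(V₁/V₂)^(n−1) = 441×(6.67)^0.26 = 722 K; P₂ = P₁(V₁/V₂)^n = 2040 kPa.
W = (P₁V₁−P₂V₂)/(n−1) = (186×35.0−2040×5.25)/0.26 = -16000 J.
ΔU = nCvΔT = 1.78×20.8×(722−441) = 10400 J.
Q = ΔU + W = -5600 J.

-5600 J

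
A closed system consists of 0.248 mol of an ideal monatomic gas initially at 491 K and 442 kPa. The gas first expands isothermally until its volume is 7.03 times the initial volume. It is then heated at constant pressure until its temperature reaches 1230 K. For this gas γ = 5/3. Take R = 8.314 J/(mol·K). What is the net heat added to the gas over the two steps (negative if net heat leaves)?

5780 J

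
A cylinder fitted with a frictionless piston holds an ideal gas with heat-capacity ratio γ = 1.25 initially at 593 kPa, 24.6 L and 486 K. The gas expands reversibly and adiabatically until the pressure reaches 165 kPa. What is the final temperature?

376 K

Adiabatic: T₂/T₁ = (P₂/P₁)^((γ−1)/γ) ⇒ T₂ = 486×(0.278)^0.200 = 376 K; V₂ = 68.5 L.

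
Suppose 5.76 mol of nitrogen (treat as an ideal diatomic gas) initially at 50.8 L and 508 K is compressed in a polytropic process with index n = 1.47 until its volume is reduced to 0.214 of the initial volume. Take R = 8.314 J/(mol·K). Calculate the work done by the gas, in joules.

-55100 J

P₁ = nRT₁/V₁ = 5.76×8.314×508/50.8 = 479 kPa.
Polytropic n=1.47: T₂ = T₁(V₁/V₂)^(n−1) = 508×(4.67)^0.47 = 1050 K; P₂ = P₁(V₁/V₂)^n = 4620 kPa.
W = (P₁V₁−P₂V₂)/(n−1) = (479×50.8−4620×10.9)/0.47 = -55100 J.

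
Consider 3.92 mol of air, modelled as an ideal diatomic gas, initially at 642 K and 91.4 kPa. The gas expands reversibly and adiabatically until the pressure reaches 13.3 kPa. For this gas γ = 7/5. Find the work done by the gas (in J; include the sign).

22200 J

V₁ = nRT₁/P₁ = 3.92×8.314×642/91.4 = 229 L.
Adiabatic: T₂/T₁ = (P₂/P₁)^((γ−1)/γ) ⇒ T₂ = 642×(0.146)^0.286 = 370 K; V₂ = 907 L.
ΔU = nCvΔT = 3.92×20.8×(370−642) = -22200 J.
Q = 0 for an adiabatic process, so W = −ΔU = 22200 J.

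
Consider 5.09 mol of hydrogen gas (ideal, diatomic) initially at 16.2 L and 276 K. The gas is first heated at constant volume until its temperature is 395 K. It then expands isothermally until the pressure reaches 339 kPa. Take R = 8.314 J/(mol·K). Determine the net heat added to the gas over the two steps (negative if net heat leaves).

P₁ = nRT₁/V₁ = 5.09×8.314×276/16.2 = 721 kPa.
Step 1 — Isochoric: V stays 16.2 L; P/T = const ⇒ T₂ = 395 K, P₂ = 1030 kPa.
W = 0 (no volume change).
ΔU = nCvΔT = 5.09×20.8×(395−276) = 12600 J.
Q = ΔU = 12600 J.
State after step 1: P = 1030 kPa, V = 16.2 L, T = 395 K.
Step 2 — Isothermal: T stays 395 K; PV = const ⇒ V₂ = 49.3 L, P₂ = 339 kPa.
ΔU = 0 (ideal gas, T constant).
W = nRT ln(V₂/V₁) = 5.09×8.314×395×ln(3.04) = 18600 J.
Q = ΔU + W = 18600 J.
Net over both steps: W = 18600 J, Q = 31200 J, ΔU = 12600 J.

31200 J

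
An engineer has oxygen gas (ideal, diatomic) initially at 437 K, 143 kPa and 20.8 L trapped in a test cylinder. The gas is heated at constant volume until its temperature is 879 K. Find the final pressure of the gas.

288 kPa

Isochoric: V stays 20.8 L; P/T = const ⇒ T₂ = 879 K, P₂ = 288 kPa.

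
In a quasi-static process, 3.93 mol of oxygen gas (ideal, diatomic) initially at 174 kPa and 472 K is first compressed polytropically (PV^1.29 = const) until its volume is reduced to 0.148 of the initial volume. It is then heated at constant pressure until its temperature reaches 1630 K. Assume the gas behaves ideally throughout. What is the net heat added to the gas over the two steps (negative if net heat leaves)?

V₁ = nRT₁/P₁ = 3.93×8.314×472/174 = 88.6 L.
Step 1 — Polytropic n=1.29: T₂ = T₁(V₁/V₂)^(n−1) = 472×(6.76)^0.29 = 821 K; P₂ = P₁(V₁/V₂)^n = 2050 kPa.
W = (P₁V₁−P₂V₂)/(n−1) = (174×88.6−2050×13.1)/0.29 = -39400 J.
ΔU = nCvΔT = 3.93×20.8×(821−472) = 28500 J.
Q = ΔU + W = -10800 J.
State after step 1: P = 2050 kPa, V = 13.1 L, T = 821 K.
Step 2 — Isobaric: P stays 2050 kPa; V/T = const ⇒ T₂ = 1630 K, V₂ = 26.0 L.
W = PΔV = 2050×(26.0−13.1) kPa·L = 26400 J.
ΔU = nCvΔT = 3.93×20.8×(1630−821) = 66000 J.
Q = ΔU + W = nCpΔT = 92500 J.
Net over both steps: W = -12900 J, Q = 81600 J, ΔU = 94600 J.

81600 J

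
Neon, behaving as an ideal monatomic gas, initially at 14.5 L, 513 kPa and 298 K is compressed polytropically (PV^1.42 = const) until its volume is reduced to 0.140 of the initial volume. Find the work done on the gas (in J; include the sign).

22700 J

n = P₁V₁/(RT₁) = 513×14.5/(8.314×298) = 3.00 mol.
Polytropic n=1.42: T₂ = T₁(V₁/V₂)^(n−1) = 298×(7.14)^0.42 = 681 K; P₂ = P₁(V₁/V₂)^n = 8370 kPa.
W = (P₁V₁−P₂V₂)/(n−1) = (513×14.5−8370×2.03)/0.42 = -22700 J.
Work done on the gas = −W_by = 22700 J.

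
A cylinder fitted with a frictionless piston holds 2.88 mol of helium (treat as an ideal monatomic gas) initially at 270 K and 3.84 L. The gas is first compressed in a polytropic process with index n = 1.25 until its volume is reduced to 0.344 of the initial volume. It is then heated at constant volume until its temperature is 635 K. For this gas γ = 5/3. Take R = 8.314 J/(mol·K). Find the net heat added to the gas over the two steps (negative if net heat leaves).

5200 J

P₁ = nRT₁/V₁ = 2.88×8.314×270/3.84 = 1680 kPa.
Step 1 — Polytropic n=1.25: T₂ = T₁(V₁/V₂)^(n−1) = 270×(2.91)^0.25 = 353 K; P₂ = P₁(V₁/V₂)^n = 6390 kPa.
W = (P₁V₁−P₂V₂)/(n−1) = (1680×3.84−6390×1.32)/0.25 = -7910 J.
ΔU = nCvΔT = 2.88×12.5×(353−270) = 2970 J.
Q = ΔU + W = -4940 J.
State after step 1: P = 6390 kPa, V = 1.32 L, T = 353 K.
Step 2 — Isochoric: V stays 1.32 L; P/T = const ⇒ T₂ = 635 K, P₂ = 11500 kPa.
W = 0 (no volume change).
ΔU = nCvΔT = 2.88×12.5×(635−353) = 10100 J.
Q = ΔU = 10100 J.
Net over both steps: W = -7910 J, Q = 5200 J, ΔU = 13100 J.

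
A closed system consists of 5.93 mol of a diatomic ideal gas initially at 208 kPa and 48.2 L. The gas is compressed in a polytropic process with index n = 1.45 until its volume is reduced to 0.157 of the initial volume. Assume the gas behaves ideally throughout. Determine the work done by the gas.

T₁ = P₁V₁/(nR) = 208×48.2/(5.93×8.314) = 203 K.
Polytropic n=1.45: T₂ = T₁(V₁/V₂)^(n−1) = 203×(6.37)^0.45 = 468 K; P₂ = P₁(V₁/V₂)^n = 3050 kPa.
W = (P₁V₁−P₂V₂)/(n−1) = (208×48.2−3050×7.57)/0.45 = -29000 J.

-29000 J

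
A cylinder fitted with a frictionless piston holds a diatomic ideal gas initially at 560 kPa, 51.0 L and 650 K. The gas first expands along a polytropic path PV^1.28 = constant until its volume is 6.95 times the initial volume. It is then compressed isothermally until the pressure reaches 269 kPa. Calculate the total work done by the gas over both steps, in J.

n = P₁V₁/(RT₁) = 560×51.0/(8.314×650) = 5.28 mol.
Step 1 — Polytropic n=1.28: T₂ = T₁(V₁/V₂)^(n−1) = 650×(0.144)^0.28 = 378 K; P₂ = P₁(V₁/V₂)^n = 46.8 kPa.
W = (P₁V₁−P₂V₂)/(n−1) = (560×51.0−46.8×354)/0.28 = 42700 J.
ΔU = nCvΔT = 5.28×20.8×(378−650) = -29900 J.
Q = ΔU + W = 12800 J.
State after step 1: P = 46.8 kPa, V = 354 L, T = 378 K.
Step 2 — Isothermal: T stays 378 K; PV = const ⇒ V₂ = 61.7 L, P₂ = 269 kPa.
ΔU = 0 (ideal gas, T constant).
W = nRT ln(V₂/V₁) = 5.28×8.314×378×ln(0.174) = -29000 J.
Q = ΔU + W = -29000 J.
Net over both steps: W = 13700 J, Q = -16200 J, ΔU = -29900 J.

13700 J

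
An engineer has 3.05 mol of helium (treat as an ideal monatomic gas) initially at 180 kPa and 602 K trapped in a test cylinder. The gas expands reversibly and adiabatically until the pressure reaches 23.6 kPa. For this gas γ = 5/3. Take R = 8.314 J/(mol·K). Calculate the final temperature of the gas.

V₁ = nRT₁/P₁ = 3.05×8.314×602/180 = 84.8 L.
Adiabatic: T₂/T₁ = (P₂/P₁)^((γ−1)/γ) ⇒ T₂ = 602×(0.131)^0.400 = 267 K; V₂ = 287 L.

267 K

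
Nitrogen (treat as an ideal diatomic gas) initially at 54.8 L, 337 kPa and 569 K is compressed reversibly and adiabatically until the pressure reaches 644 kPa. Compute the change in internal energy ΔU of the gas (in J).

9380 J

n = P₁V₁/(RT₁) = 337×54.8/(8.314×569) = 3.90 mol.
Adiabatic: T₂/T₁ = (P₂/P₁)^((γ−1)/γ) ⇒ T₂ = 569×(1.91)^0.286 = 685 K; V₂ = 34.5 L.
For an ideal gas ΔU = nCvΔT with Cv = (5/2)R = 20.8 J/(mol·K).
ΔU = 3.90×20.8×(685−569) = 9380 J.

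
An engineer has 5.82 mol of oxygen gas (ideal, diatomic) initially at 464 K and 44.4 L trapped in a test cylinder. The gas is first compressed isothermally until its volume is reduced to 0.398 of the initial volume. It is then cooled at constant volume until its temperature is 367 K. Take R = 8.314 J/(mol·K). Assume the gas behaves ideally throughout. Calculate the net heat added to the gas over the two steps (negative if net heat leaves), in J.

P₁ = nRT₁/V₁ = 5.82×8.314×464/44.4 = 506 kPa.
Step 1 — Isothermal: T stays 464 K; PV = const ⇒ V₂ = 17.7 L, P₂ = 1270 kPa.
ΔU = 0 (ideal gas, T constant).
W = nRT ln(V₂/V₁) = 5.82×8.314×464×ln(0.398) = -20700 J.
Q = ΔU + W = -20700 J.
State after step 1: P = 1270 kPa, V = 17.7 L, T = 464 K.
Step 2 — Isochoric: V stays 17.7 L; P/T = const ⇒ T₂ = 367 K, P₂ = 1000 kPa.
W = 0 (no volume change).
ΔU = nCvΔT = 5.82×20.8×(367−464) = -11700 J.
Q = ΔU = -11700 J.
Net over both steps: W = -20700 J, Q = -32400 J, ΔU = -11700 J.

-32400 J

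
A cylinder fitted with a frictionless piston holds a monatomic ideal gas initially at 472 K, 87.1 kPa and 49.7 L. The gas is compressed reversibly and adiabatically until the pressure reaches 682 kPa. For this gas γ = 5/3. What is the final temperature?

Adiabatic: T₂/T₁ = (P₂/P₁)^((γ−1)/γ) ⇒ T₂ = 472×(7.83)^0.400 = 1080 K; V₂ = 14.5 L.

1080 K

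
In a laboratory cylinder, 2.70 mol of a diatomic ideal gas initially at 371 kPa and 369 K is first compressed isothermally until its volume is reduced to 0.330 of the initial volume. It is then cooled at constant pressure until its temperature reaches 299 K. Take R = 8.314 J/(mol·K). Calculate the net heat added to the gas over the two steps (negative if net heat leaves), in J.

-14700 J

V₁ = nRT₁/P₁ = 2.70×8.314×369/371 = 22.3 L.
Step 1 — Isothermal: T stays 369 K; PV = const ⇒ V₂ = 7.37 L, P₂ = 1120 kPa.
ΔU = 0 (ideal gas, T constant).
W = nRT ln(V₂/V₁) = 2.70×8.314×369×ln(0.330) = -9180 J.
Q = ΔU + W = -9180 J.
State after step 1: P = 1120 kPa, V = 7.37 L, T = 369 K.
Step 2 — Isobaric: P stays 1120 kPa; V/T = const ⇒ T₂ = 299 K, V₂ = 5.97 L.
W = PΔV = 1120×(5.97−7.37) kPa·L = -1570 J.
ΔU = nCvΔT = 2.70×20.8×(299−369) = -3930 J.
Q = ΔU + W = nCpΔT = -5500 J.
Net over both steps: W = -10800 J, Q = -14700 J, ΔU = -3930 J.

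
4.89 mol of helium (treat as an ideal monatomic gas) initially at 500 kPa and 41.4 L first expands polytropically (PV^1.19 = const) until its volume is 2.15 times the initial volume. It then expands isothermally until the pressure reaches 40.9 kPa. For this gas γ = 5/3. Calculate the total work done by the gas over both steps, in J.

43300 J

T₁ = P₁V₁/(nR) = 500×41.4/(4.89×8.314) = 509 K.
Step 1 — Polytropic n=1.19: T₂ = T₁(V₁/V₂)^(n−1) = 509×(0.465)^0.19 = 440 K; P₂ = P₁(V₁/V₂)^n = 201 kPa.
W = (P₁V₁−P₂V₂)/(n−1) = (500×41.4−201×89.0)/0.19 = 14700 J.
ΔU = nCvΔT = 4.89×12.5×(440−509) = -4200 J.
Q = ΔU + W = 10500 J.
State after step 1: P = 201 kPa, V = 89.0 L, T = 440 K.
Step 2 — Isothermal: T stays 440 K; PV = const ⇒ V₂ = 438 L, P₂ = 40.9 kPa.
ΔU = 0 (ideal gas, T constant).
W = nRT ln(V₂/V₁) = 4.89×8.314×440×ln(4.92) = 28500 J.
Q = ΔU + W = 28500 J.
Net over both steps: W = 43300 J, Q = 39000 J, ΔU = -4200 J.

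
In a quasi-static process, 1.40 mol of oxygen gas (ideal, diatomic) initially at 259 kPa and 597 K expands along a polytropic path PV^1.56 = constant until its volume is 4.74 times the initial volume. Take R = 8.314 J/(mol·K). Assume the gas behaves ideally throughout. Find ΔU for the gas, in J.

V₁ = nRT₁/P₁ = 1.40×8.314×597/259 = 26.8 L.
Polytropic n=1.56: T₂ = T₁(V₁/V₂)^(n−1) = 597×(0.211)^0.56 = 250 K; P₂ = P₁(V₁/V₂)^n = 22.9 kPa.
For an ideal gas ΔU = nCvΔT with Cv = (5/2)R = 20.8 J/(mol·K).
ΔU = 1.40×20.8×(250−597) = -10100 J.

-10100 J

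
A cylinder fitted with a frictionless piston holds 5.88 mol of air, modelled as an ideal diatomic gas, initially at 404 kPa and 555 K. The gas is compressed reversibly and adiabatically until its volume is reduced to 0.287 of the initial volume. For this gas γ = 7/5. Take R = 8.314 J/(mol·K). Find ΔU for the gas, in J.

43900 J

V₁ = nRT₁/P₁ = 5.88×8.314×555/404 = 67.2 L.
Adiabatic: TV^(γ−1) = const ⇒ T₂ = 555×(3.48)^0.400 = 914 K; PV^γ = const ⇒ P₂ = 2320 kPa.
For an ideal gas ΔU = nCvΔT with Cv = (5/2)R = 20.8 J/(mol·K).
ΔU = 5.88×20.8×(914−555) = 43900 J.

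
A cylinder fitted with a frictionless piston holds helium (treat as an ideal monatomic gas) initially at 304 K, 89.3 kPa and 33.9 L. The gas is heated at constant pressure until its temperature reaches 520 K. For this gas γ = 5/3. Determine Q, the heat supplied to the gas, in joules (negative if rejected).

5380 J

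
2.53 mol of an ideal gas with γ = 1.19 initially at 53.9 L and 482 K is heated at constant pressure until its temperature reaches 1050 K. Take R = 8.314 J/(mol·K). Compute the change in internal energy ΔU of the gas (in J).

P₁ = nRT₁/V₁ = 2.53×8.314×482/53.9 = 188 kPa.
Isobaric: P stays 188 kPa; V/T = const ⇒ T₂ = 1050 K, V₂ = 117 L.
For an ideal gas ΔU = nCvΔT with Cv = R/(γ−1) = 43.8 J/(mol·K).
ΔU = 2.53×43.8×(1050−482) = 62900 J.

62900 J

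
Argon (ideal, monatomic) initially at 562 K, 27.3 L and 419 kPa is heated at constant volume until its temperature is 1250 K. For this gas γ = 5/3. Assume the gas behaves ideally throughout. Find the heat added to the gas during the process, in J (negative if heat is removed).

21000 J

n = P₁V₁/(RT₁) = 419×27.3/(8.314×562) = 2.45 mol.
Isochoric: V stays 27.3 L; P/T = const ⇒ T₂ = 1250 K, P₂ = 932 kPa.
W = 0 (no volume change).
ΔU = nCvΔT = 2.45×12.5×(1250−562) = 21000 J.
Q = ΔU = 21000 J.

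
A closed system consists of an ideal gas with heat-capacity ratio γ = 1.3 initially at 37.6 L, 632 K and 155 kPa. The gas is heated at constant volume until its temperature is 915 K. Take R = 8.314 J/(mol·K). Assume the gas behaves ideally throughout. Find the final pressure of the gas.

224 kPa

Isochoric: V stays 37.6 L; P/T = const ⇒ T₂ = 915 K, P₂ = 224 kPa.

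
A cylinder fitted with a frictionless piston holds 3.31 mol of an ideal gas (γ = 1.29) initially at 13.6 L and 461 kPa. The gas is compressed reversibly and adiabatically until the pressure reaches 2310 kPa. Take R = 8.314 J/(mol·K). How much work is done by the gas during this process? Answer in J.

-9440 J

T₁ = P₁V₁/(nR) = 461×13.6/(3.31×8.314) = 228 K.
Adiabatic: T₂/T₁ = (P₂/P₁)^((γ−1)/γ) ⇒ T₂ = 228×(5.01)^0.225 = 327 K; V₂ = 3.90 L.
ΔU = nCvΔT = 3.31×28.7×(327−228) = 9440 J.
Q = 0 for an adiabatic process, so W = −ΔU = -9440 J.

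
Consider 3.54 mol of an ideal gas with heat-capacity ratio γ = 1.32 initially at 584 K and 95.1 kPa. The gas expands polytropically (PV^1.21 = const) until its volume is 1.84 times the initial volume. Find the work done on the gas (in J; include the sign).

V₁ = nRT₁/P₁ = 3.54×8.314×584/95.1 = 181 L.
Polytropic n=1.21: T₂ = T₁(V₁/V₂)^(n−1) = 584×(0.543)^0.21 = 514 K; P₂ = P₁(V₁/V₂)^n = 45.5 kPa.
W = (P₁V₁−P₂V₂)/(n−1) = (95.1×181−45.5×333)/0.21 = 9840 J.
Work done on the gas = −W_by = -9840 J.

-9840 J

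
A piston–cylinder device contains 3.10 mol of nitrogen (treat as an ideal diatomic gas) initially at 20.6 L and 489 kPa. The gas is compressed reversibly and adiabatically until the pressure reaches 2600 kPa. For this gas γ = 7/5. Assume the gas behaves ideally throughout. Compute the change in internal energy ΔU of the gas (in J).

15400 J

T₁ = P₁V₁/(nR) = 489×20.6/(3.10×8.314) = 391 K.
Adiabatic: T₂/T₁ = (P₂/P₁)^((γ−1)/γ) ⇒ T₂ = 391×(5.32)^0.286 = 630 K; V₂ = 6.25 L.
For an ideal gas ΔU = nCvΔT with Cv = (5/2)R = 20.8 J/(mol·K).
ΔU = 3.10×20.8×(630−391) = 15400 J.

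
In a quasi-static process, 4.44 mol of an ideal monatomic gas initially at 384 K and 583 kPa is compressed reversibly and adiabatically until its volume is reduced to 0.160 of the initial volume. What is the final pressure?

V₁ = nRT₁/P₁ = 4.44×8.314×384/583 = 24.3 L.
Adiabatic: TV^(γ−1) = const ⇒ T₂ = 384×(6.25)^0.667 = 1300 K; PV^γ = const ⇒ P₂ = 12400 kPa.

12400 kPa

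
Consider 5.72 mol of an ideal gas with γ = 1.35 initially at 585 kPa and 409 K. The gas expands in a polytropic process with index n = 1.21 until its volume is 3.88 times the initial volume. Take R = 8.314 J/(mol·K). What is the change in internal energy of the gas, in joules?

V₁ = nRT₁/P₁ = 5.72×8.314×409/585 = 33.2 L.
Polytropic n=1.21: T₂ = T₁(V₁/V₂)^(n−1) = 409×(0.258)^0.21 = 308 K; P₂ = P₁(V₁/V₂)^n = 113 kPa.
For an ideal gas ΔU = nCvΔT with Cv = R/(γ−1) = 23.8 J/(mol·K).
ΔU = 5.72×23.8×(308−409) = -13800 J.

-13800 J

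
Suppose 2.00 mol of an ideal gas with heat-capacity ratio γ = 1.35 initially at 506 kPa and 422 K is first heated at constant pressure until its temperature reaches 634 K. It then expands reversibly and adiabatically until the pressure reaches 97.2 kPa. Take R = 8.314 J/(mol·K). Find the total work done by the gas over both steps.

V₁ = nRT₁/P₁ = 2.00×8.314×422/506 = 13.9 L.
Step 1 — Isobaric: P stays 506 kPa; V/T = const ⇒ T₂ = 634 K, V₂ = 20.8 L.
W = PΔV = 506×(20.8−13.9) kPa·L = 3530 J.
ΔU = nCvΔT = 2.00×23.8×(634−422) = 10100 J.
Q = ΔU + W = nCpΔT = 13600 J.
State after step 1: P = 506 kPa, V = 20.8 L, T = 634 K.
Step 2 — Adiabatic: T₂/T₁ = (P₂/P₁)^((γ−1)/γ) ⇒ T₂ = 634×(0.192)^0.259 = 413 K; V₂ = 70.7 L.
ΔU = nCvΔT = 2.00×23.8×(413−634) = -10500 J.
Q = 0 for an adiabatic process, so W = −ΔU = 10500 J.
Net over both steps: W = 14000 J, Q = 13600 J, ΔU = -410 J.

14000 J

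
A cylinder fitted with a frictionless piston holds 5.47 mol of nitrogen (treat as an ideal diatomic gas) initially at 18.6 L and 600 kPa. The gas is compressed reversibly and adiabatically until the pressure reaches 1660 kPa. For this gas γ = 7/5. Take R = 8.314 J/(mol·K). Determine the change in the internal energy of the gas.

T₁ = P₁V₁/(nR) = 600×18.6/(5.47×8.314) = 245 K.
Adiabatic: T₂/T₁ = (P₂/P₁)^((γ−1)/γ) ⇒ T₂ = 245×(2.77)^0.286 = 328 K; V₂ = 8.99 L.
For an ideal gas ΔU = nCvΔT with Cv = (5/2)R = 20.8 J/(mol·K).
ΔU = 5.47×20.8×(328−245) = 9410 J.

9410 J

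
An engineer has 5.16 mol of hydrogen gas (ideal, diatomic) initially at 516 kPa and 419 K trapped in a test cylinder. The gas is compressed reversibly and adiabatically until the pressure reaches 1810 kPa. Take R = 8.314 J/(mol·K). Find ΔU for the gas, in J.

V₁ = nRT₁/P₁ = 5.16×8.314×419/516 = 34.8 L.
Adiabatic: T₂/T₁ = (P₂/P₁)^((γ−1)/γ) ⇒ T₂ = 419×(3.51)^0.286 = 600 K; V₂ = 14.2 L.
For an ideal gas ΔU = nCvΔT with Cv = (5/2)R = 20.8 J/(mol·K).
ΔU = 5.16×20.8×(600−419) = 19400 J.

19400 J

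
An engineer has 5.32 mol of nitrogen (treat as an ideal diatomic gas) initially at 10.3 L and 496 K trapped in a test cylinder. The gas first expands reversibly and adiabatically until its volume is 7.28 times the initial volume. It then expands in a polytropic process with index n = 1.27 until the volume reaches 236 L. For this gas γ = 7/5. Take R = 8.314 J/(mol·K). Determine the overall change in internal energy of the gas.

-36700 J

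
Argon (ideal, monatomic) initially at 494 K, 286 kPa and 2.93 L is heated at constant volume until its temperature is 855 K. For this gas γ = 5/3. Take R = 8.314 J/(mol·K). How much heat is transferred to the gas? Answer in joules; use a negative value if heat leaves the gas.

919 J

n = P₁V₁/(RT₁) = 286×2.93/(8.314×494) = 0.204 mol.
Isochoric: V stays 2.93 L; P/T = const ⇒ T₂ = 855 K, P₂ = 495 kPa.
W = 0 (no volume change).
ΔU = nCvΔT = 0.204×12.5×(855−494) = 919 J.
Q = ΔU = 919 J.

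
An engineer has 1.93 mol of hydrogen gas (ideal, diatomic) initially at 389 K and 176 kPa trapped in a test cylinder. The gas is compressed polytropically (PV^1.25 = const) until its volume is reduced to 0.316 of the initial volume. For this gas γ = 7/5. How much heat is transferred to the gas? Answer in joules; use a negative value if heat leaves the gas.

V₁ = nRT₁/P₁ = 1.93×8.314×389/176 = 35.5 L.
Polytropic n=1.25: T₂ = T₁(V₁/V₂)^(n−1) = 389×(3.16)^0.25 = 519 K; P₂ = P₁(V₁/V₂)^n = 743 kPa.
W = (P₁V₁−P₂V₂)/(n−1) = (176×35.5−743×11.2)/0.25 = -8330 J.
ΔU = nCvΔT = 1.93×20.8×(519−389) = 5210 J.
Q = ΔU + W = -3120 J.

-3120 J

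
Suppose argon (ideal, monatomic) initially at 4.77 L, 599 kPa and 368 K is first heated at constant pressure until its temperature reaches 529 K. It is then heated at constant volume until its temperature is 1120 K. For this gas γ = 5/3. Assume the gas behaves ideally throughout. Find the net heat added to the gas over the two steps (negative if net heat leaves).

10000 J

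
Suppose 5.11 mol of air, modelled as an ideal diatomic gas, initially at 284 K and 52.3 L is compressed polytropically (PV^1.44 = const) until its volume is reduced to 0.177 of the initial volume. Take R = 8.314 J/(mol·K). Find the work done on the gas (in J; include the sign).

P₁ = nRT₁/V₁ = 5.11×8.314×284/52.3 = 231 kPa.
Polytropic n=1.44: T₂ = T₁(V₁/V₂)^(n−1) = 284×(5.65)^0.44 = 608 K; P₂ = P₁(V₁/V₂)^n = 2790 kPa.
W = (P₁V₁−P₂V₂)/(n−1) = (231×52.3−2790×9.26)/0.44 = -31300 J.
Work done on the gas = −W_by = 31300 J.

31300 J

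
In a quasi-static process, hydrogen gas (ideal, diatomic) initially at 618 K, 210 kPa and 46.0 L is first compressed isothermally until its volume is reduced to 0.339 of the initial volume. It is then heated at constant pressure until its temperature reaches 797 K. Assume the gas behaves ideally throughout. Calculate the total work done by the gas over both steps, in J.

-7650 J

n = P₁V₁/(RT₁) = 210×46.0/(8.314×618) = 1.88 mol.
Step 1 — Isothermal: T stays 618 K; PV = const ⇒ V₂ = 15.6 L, P₂ = 619 kPa.
ΔU = 0 (ideal gas, T constant).
W = nRT ln(V₂/V₁) = 1.88×8.314×618×ln(0.339) = -10400 J.
Q = ΔU + W = -10400 J.
State after step 1: P = 619 kPa, V = 15.6 L, T = 618 K.
Step 2 — Isobaric: P stays 619 kPa; V/T = const ⇒ T₂ = 797 K, V₂ = 20.1 L.
W = PΔV = 619×(20.1−15.6) kPa·L = 2800 J.
ΔU = nCvΔT = 1.88×20.8×(797−618) = 6990 J.
Q = ΔU + W = nCpΔT = 9790 J.
Net over both steps: W = -7650 J, Q = -657 J, ΔU = 6990 J.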